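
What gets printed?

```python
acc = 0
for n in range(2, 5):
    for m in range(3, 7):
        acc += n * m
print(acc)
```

n=2,m=3: acc = 0+6 = 6
n=2,m=4: acc = 6+8 = 14
n=2,m=5: acc = 14+10 = 24
n=2,m=6: acc = 24+12 = 36
n=3,m=3: acc = 36+9 = 45
n=3,m=4: acc = 45+12 = 57
n=3,m=5: acc = 57+15 = 72
n=3,m=6: acc = 72+18 = 90
n=4,m=3: acc = 90+12 = 102
n=4,m=4: acc = 102+16 = 118
n=4,m=5: acc = 118+20 = 138
n=4,m=6: acc = 138+24 = 162

162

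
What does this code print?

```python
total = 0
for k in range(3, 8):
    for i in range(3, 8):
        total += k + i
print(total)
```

k=3,i=3: total = 0+6 = 6
k=3,i=4: total = 6+7 = 13
k=3,i=5: total = 13+8 = 21
k=3,i=6: total = 21+9 = 30
k=3,i=7: total = 30+10 = 40
k=4,i=3: total = 40+7 = 47
k=4,i=4: total = 47+8 = 55
k=4,i=5: total = 55+9 = 64
k=4,i=6: total = 64+10 = 74
k=4,i=7: total = 74+11 = 85
k=5,i=3: total = 85+8 = 93
k=5,i=4: total = 93+9 = 102
k=5,i=5: total = 102+10 = 112
k=5,i=6: total = 112+11 = 123
k=5,i=7: total = 123+12 = 135
k=6,i=3: total = 135+9 = 144
k=6,i=4: total = 144+10 = 154
k=6,i=5: total = 154+11 = 165
k=6,i=6: total = 165+12 = 177
k=6,i=7: total = 177+13 = 190
k=7,i=3: total = 190+10 = 200
k=7,i=4: total = 200+11 = 211
k=7,i=5: total = 211+12 = 223
k=7,i=6: total = 223+13 = 236
k=7,i=7: total = 236+14 = 250

250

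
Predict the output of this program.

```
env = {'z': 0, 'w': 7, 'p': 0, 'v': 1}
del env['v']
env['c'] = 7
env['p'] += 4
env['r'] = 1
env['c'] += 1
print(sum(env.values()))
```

20

del 'v' → {'z': 0, 'w': 7, 'p': 0}
env['c'] = 7 → {'z': 0, 'w': 7, 'p': 0, 'c': 7}
env['p'] = 0+4 = 4 → {'z': 0, 'w': 7, 'p': 4, 'c': 7}
env['r'] = 1 → {'z': 0, 'w': 7, 'p': 4, 'c': 7, 'r': 1}
env['c'] = 7+1 = 8 → {'z': 0, 'w': 7, 'p': 4, 'c': 8, 'r': 1}
sum of values = 20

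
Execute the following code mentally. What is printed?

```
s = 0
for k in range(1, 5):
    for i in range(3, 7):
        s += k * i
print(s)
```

180

k=1,i=3: s = 0+3 = 3
k=1,i=4: s = 3+4 = 7
k=1,i=5: s = 7+5 = 12
k=1,i=6: s = 12+6 = 18
k=2,i=3: s = 18+6 = 24
k=2,i=4: s = 24+8 = 32
k=2,i=5: s = 32+10 = 42
k=2,i=6: s = 42+12 = 54
k=3,i=3: s = 54+9 = 63
k=3,i=4: s = 63+12 = 75
k=3,i=5: s = 75+15 = 90
k=3,i=6: s = 90+18 = 108
k=4,i=3: s = 108+12 = 120
k=4,i=4: s = 120+16 = 136
k=4,i=5: s = 136+20 = 156
k=4,i=6: s = 156+24 = 180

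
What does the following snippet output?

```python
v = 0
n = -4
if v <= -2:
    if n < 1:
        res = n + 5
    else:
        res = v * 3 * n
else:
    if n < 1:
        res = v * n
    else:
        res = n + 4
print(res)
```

v=0, n=-4
v <= -2 is False; n < 1 is True
→ res = v * n = 0

0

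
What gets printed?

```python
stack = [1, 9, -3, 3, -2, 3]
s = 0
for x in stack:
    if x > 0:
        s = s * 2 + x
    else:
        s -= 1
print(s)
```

47

x=1: >0, s = 0*2+1 = 1
x=9: >0, s = 1*2+9 = 11
x=-3: not >0, s = 11-1 = 10
x=3: >0, s = 10*2+3 = 23
x=-2: not >0, s = 23-1 = 22
x=3: >0, s = 22*2+3 = 47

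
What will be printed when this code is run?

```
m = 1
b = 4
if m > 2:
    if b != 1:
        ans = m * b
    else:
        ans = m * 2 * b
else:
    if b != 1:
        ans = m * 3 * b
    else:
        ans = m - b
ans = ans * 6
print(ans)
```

m=1, b=4
m > 2 is False; b != 1 is True
→ ans = m * 3 * b = 12
ans = 12*6 = 72

72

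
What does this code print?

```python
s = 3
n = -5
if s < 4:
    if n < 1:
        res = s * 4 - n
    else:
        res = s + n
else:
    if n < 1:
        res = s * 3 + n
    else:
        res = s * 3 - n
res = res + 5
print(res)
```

22

s=3, n=-5
s < 4 is True; n < 1 is True
→ res = s * 4 - n = 17
res = 17+5 = 22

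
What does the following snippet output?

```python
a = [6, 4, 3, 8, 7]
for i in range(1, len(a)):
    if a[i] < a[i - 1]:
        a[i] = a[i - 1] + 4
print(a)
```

[6, 10, 14, 18, 22]

i=1: 4<6, a[1] = 6+4 = 10 → [6, 10, 3, 8, 7]
i=2: 3<10, a[2] = 10+4 = 14 → [6, 10, 14, 8, 7]
i=3: 8<14, a[3] = 14+4 = 18 → [6, 10, 14, 18, 7]
i=4: 7<18, a[4] = 18+4 = 22 → [6, 10, 14, 18, 22]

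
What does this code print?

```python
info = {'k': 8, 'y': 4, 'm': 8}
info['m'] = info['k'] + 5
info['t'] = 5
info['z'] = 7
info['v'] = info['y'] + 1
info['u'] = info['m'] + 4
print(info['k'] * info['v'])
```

info['m'] = info['k']+5 = 13 → {'k': 8, 'y': 4, 'm': 13}
info['t'] = 5 → {'k': 8, 'y': 4, 'm': 13, 't': 5}
info['z'] = 7 → {'k': 8, 'y': 4, 'm': 13, 't': 5, 'z': 7}
info['v'] = info['y']+1 = 5 → {'k': 8, 'y': 4, 'm': 13, 't': 5, 'z': 7, 'v': 5}
info['u'] = info['m']+4 = 17 → {'k': 8, 'y': 4, 'm': 13, 't': 5, 'z': 7, 'v': 5, 'u': 17}
info['k']*info['v'] = 8*5 = 40

40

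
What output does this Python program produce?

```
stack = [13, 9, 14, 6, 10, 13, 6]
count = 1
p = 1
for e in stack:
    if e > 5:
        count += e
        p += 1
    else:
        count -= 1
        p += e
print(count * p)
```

e=13: >5, count = 1+13 = 14; p=2
e=9: >5, count = 14+9 = 23; p=3
e=14: >5, count = 23+14 = 37; p=4
e=6: >5, count = 37+6 = 43; p=5
e=10: >5, count = 43+10 = 53; p=6
e=13: >5, count = 53+13 = 66; p=7
e=6: >5, count = 66+6 = 72; p=8
count*p = 72*8 = 576

576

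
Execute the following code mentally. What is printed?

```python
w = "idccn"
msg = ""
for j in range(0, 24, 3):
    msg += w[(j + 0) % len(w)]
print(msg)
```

icdncicd

j=0: add w[0]='i' → 'i'
j=3: add w[3]='c' → 'ic'
j=6: add w[1]='d' → 'icd'
j=9: add w[4]='n' → 'icdn'
j=12: add w[2]='c' → 'icdnc'
j=15: add w[0]='i' → 'icdnci'
j=18: add w[3]='c' → 'icdncic'
j=21: add w[1]='d' → 'icdncicd'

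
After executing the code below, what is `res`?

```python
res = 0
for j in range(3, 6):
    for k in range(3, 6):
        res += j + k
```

j=3,k=3: res = 0+6 = 6
j=3,k=4: res = 6+7 = 13
j=3,k=5: res = 13+8 = 21
j=4,k=3: res = 21+7 = 28
j=4,k=4: res = 28+8 = 36
j=4,k=5: res = 36+9 = 45
j=5,k=3: res = 45+8 = 53
j=5,k=4: res = 53+9 = 62
j=5,k=5: res = 62+10 = 72

72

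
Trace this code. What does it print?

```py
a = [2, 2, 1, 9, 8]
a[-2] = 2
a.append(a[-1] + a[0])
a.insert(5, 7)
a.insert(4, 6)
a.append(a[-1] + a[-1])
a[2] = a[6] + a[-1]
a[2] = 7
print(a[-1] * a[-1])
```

a[-2] = 2 → [2, 2, 1, 2, 8]
append a[-1]+a[0] = 8+2 = 10 → [2, 2, 1, 2, 8, 10]
insert 7 at 5 → [2, 2, 1, 2, 8, 7, 10]
insert 6 at 4 → [2, 2, 1, 2, 6, 8, 7, 10]
append a[-1]+a[-1] = 10+10 = 20 → [2, 2, 1, 2, 6, 8, 7, 10, 20]
a[2] = a[6]+a[-1] = 7+20 = 27 → [2, 2, 27, 2, 6, 8, 7, 10, 20]
a[2] = 7 → [2, 2, 7, 2, 6, 8, 7, 10, 20]
a[-1]*a[-1] = 20*20 = 400

400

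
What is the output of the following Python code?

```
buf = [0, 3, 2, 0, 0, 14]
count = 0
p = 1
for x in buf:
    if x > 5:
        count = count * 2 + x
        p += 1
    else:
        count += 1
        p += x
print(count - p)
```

x=0: not >5, count = 0+1 = 1; p=1
x=3: not >5, count = 1+1 = 2; p=4
x=2: not >5, count = 2+1 = 3; p=6
x=0: not >5, count = 3+1 = 4; p=6
x=0: not >5, count = 4+1 = 5; p=6
x=14: >5, count = 5*2+14 = 24; p=7
count-p = 24-7 = 17

17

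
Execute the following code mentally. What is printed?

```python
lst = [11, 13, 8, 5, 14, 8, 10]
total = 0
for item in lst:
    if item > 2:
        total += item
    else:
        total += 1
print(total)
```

69

item=11: >2, total = 0+11 = 11
item=13: >2, total = 11+13 = 24
item=8: >2, total = 24+8 = 32
item=5: >2, total = 32+5 = 37
item=14: >2, total = 37+14 = 51
item=8: >2, total = 51+8 = 59
item=10: >2, total = 59+10 = 69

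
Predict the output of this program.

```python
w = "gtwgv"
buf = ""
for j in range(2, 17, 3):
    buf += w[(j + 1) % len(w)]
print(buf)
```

gtvwg

j=2: add w[3]='g' → 'g'
j=5: add w[1]='t' → 'gt'
j=8: add w[4]='v' → 'gtv'
j=11: add w[2]='w' → 'gtvw'
j=14: add w[0]='g' → 'gtvwg'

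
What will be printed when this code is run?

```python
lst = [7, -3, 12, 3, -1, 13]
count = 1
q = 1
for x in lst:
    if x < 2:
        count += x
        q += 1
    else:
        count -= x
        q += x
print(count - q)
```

x=7: not <2, count = 1-7 = -6; q=8
x=-3: <2, count = (-6)+(-3) = -9; q=9
x=12: not <2, count = (-9)-12 = -21; q=21
x=3: not <2, count = (-21)-3 = -24; q=24
x=-1: <2, count = (-24)+(-1) = -25; q=25
x=13: not <2, count = (-25)-13 = -38; q=38
count-q = (-38)-38 = -76

-76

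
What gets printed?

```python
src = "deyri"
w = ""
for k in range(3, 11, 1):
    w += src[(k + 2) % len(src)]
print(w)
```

k=3: add src[0]='d' → 'd'
k=4: add src[1]='e' → 'de'
k=5: add src[2]='y' → 'dey'
k=6: add src[3]='r' → 'deyr'
k=7: add src[4]='i' → 'deyri'
k=8: add src[0]='d' → 'deyrid'
k=9: add src[1]='e' → 'deyride'
k=10: add src[2]='y' → 'deyridey'

deyridey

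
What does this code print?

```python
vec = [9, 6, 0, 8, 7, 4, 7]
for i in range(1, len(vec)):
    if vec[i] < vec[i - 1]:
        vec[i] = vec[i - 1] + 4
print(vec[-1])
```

33

i=1: 6<9, vec[1] = 9+4 = 13 → [9, 13, 0, 8, 7, 4, 7]
i=2: 0<13, vec[2] = 13+4 = 17 → [9, 13, 17, 8, 7, 4, 7]
i=3: 8<17, vec[3] = 17+4 = 21 → [9, 13, 17, 21, 7, 4, 7]
i=4: 7<21, vec[4] = 21+4 = 25 → [9, 13, 17, 21, 25, 4, 7]
i=5: 4<25, vec[5] = 25+4 = 29 → [9, 13, 17, 21, 25, 29, 7]
i=6: 7<29, vec[6] = 29+4 = 33 → [9, 13, 17, 21, 25, 29, 33]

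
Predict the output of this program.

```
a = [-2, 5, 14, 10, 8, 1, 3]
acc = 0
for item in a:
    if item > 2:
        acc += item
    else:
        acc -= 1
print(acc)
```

item=-2: not >2, acc = 0-1 = -1
item=5: >2, acc = (-1)+5 = 4
item=14: >2, acc = 4+14 = 18
item=10: >2, acc = 18+10 = 28
item=8: >2, acc = 28+8 = 36
item=1: not >2, acc = 36-1 = 35
item=3: >2, acc = 35+3 = 38

38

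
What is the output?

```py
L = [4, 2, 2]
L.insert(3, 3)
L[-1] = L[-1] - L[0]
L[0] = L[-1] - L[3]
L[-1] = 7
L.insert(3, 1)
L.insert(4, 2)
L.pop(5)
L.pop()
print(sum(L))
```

5

insert 3 at 3 → [4, 2, 2, 3]
L[-1] = L[-1]-L[0] = 3-4 = -1 → [4, 2, 2, -1]
L[0] = L[-1]-L[3] = (-1)-(-1) = 0 → [0, 2, 2, -1]
L[-1] = 7 → [0, 2, 2, 7]
insert 1 at 3 → [0, 2, 2, 1, 7]
insert 2 at 4 → [0, 2, 2, 1, 2, 7]
pop(5) removes 7 → [0, 2, 2, 1, 2]
pop() removes 2 → [0, 2, 2, 1]
sum = 5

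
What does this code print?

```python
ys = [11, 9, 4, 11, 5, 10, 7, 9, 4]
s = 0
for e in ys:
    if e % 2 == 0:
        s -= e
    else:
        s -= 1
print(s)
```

e=11: not even, s = 0-1 = -1
e=9: not even, s = (-1)-1 = -2
e=4: even, s = (-2)-4 = -6
e=11: not even, s = (-6)-1 = -7
e=5: not even, s = (-7)-1 = -8
e=10: even, s = (-8)-10 = -18
e=7: not even, s = (-18)-1 = -19
e=9: not even, s = (-19)-1 = -20
e=4: even, s = (-20)-4 = -24

-24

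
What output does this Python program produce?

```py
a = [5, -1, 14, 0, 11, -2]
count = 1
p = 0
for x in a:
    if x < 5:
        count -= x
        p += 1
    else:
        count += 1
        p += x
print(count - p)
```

-26

x=5: not <5, count = 1+1 = 2; p=5
x=-1: <5, count = 2-(-1) = 3; p=6
x=14: not <5, count = 3+1 = 4; p=20
x=0: <5, count = 4-0 = 4; p=21
x=11: not <5, count = 4+1 = 5; p=32
x=-2: <5, count = 5-(-2) = 7; p=33
count-p = 7-33 = -26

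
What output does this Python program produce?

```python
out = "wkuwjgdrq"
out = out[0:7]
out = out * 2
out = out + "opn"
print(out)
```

slice [0:7] → 'wkuwjgd'
repeat ×2 → 'wkuwjgdwkuwjgd'
+ 'opn' → 'wkuwjgdwkuwjgdopn'

wkuwjgdwkuwjgdopn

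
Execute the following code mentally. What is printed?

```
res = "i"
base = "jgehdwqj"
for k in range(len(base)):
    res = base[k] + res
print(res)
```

jqwdhegji

k=0: prepend 'j' → 'ji'
k=1: prepend 'g' → 'gji'
k=2: prepend 'e' → 'egji'
k=3: prepend 'h' → 'hegji'
k=4: prepend 'd' → 'dhegji'
k=5: prepend 'w' → 'wdhegji'
k=6: prepend 'q' → 'qwdhegji'
k=7: prepend 'j' → 'jqwdhegji'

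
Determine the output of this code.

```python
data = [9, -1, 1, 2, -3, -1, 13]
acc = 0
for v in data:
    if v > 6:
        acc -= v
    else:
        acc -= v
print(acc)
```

-20

v=9: >6, acc = 0-9 = -9
v=-1: not >6, acc = (-9)-(-1) = -8
v=1: not >6, acc = (-8)-1 = -9
v=2: not >6, acc = (-9)-2 = -11
v=-3: not >6, acc = (-11)-(-3) = -8
v=-1: not >6, acc = (-8)-(-1) = -7
v=13: >6, acc = (-7)-13 = -20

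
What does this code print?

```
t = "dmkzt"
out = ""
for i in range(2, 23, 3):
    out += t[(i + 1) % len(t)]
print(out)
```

i=2: add t[3]='z' → 'z'
i=5: add t[1]='m' → 'zm'
i=8: add t[4]='t' → 'zmt'
i=11: add t[2]='k' → 'zmtk'
i=14: add t[0]='d' → 'zmtkd'
i=17: add t[3]='z' → 'zmtkdz'
i=20: add t[1]='m' → 'zmtkdzm'

zmtkdzm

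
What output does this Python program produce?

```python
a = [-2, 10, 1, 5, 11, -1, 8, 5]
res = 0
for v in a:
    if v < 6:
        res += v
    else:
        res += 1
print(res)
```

v=-2: <6, res = 0+(-2) = -2
v=10: not <6, res = (-2)+1 = -1
v=1: <6, res = (-1)+1 = 0
v=5: <6, res = 0+5 = 5
v=11: not <6, res = 5+1 = 6
v=-1: <6, res = 6+(-1) = 5
v=8: not <6, res = 5+1 = 6
v=5: <6, res = 6+5 = 11

11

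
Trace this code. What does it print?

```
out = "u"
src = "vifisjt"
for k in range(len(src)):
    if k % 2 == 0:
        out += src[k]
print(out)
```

uvfst

k=0: add 'v' → 'uv'
k=1: skip
k=2: add 'f' → 'uvf'
k=3: skip
k=4: add 's' → 'uvfs'
k=5: skip
k=6: add 't' → 'uvfst'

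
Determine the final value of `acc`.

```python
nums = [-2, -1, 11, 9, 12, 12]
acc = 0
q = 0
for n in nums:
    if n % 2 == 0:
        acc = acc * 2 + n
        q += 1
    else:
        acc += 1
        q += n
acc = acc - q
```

n=-2: even, acc = 0*2+(-2) = -2; q=1
n=-1: not even, acc = (-2)+1 = -1; q=0
n=11: not even, acc = (-1)+1 = 0; q=11
n=9: not even, acc = 0+1 = 1; q=20
n=12: even, acc = 1*2+12 = 14; q=21
n=12: even, acc = 14*2+12 = 40; q=22
acc-q = 40-22 = 18

18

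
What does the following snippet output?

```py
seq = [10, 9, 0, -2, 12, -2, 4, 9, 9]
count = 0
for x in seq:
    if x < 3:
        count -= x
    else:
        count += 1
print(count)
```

x=10: not <3, count = 0+1 = 1
x=9: not <3, count = 1+1 = 2
x=0: <3, count = 2-0 = 2
x=-2: <3, count = 2-(-2) = 4
x=12: not <3, count = 4+1 = 5
x=-2: <3, count = 5-(-2) = 7
x=4: not <3, count = 7+1 = 8
x=9: not <3, count = 8+1 = 9
x=9: not <3, count = 9+1 = 10

10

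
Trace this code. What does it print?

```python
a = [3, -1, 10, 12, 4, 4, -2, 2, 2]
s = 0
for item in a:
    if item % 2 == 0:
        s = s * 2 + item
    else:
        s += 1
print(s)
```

1374

item=3: not even, s = 0+1 = 1
item=-1: not even, s = 1+1 = 2
item=10: even, s = 2*2+10 = 14
item=12: even, s = 14*2+12 = 40
item=4: even, s = 40*2+4 = 84
item=4: even, s = 84*2+4 = 172
item=-2: even, s = 172*2+(-2) = 342
item=2: even, s = 342*2+2 = 686
item=2: even, s = 686*2+2 = 1374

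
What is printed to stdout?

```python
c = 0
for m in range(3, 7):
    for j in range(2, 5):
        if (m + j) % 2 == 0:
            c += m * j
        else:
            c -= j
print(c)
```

m=3,j=2: odd sum, c = 0-2 = -2
m=3,j=3: even sum, c = (-2)+9 = 7
m=3,j=4: odd sum, c = 7-4 = 3
m=4,j=2: even sum, c = 3+8 = 11
m=4,j=3: odd sum, c = 11-3 = 8
m=4,j=4: even sum, c = 8+16 = 24
m=5,j=2: odd sum, c = 24-2 = 22
m=5,j=3: even sum, c = 22+15 = 37
m=5,j=4: odd sum, c = 37-4 = 33
m=6,j=2: even sum, c = 33+12 = 45
m=6,j=3: odd sum, c = 45-3 = 42
m=6,j=4: even sum, c = 42+24 = 66

66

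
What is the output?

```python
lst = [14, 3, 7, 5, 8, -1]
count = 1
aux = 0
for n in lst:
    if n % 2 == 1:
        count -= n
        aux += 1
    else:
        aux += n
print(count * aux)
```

-338

n=14: not odd; aux=14
n=3: odd, count = 1-3 = -2; aux=15
n=7: odd, count = (-2)-7 = -9; aux=16
n=5: odd, count = (-9)-5 = -14; aux=17
n=8: not odd; aux=25
n=-1: odd, count = (-14)-(-1) = -13; aux=26
count*aux = (-13)*26 = -338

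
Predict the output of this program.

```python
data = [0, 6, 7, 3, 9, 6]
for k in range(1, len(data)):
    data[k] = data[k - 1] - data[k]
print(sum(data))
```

-91

k=1: data[1] = 0-6 = -6 → [0, -6, 7, 3, 9, 6]
k=2: data[2] = (-6)-7 = -13 → [0, -6, -13, 3, 9, 6]
k=3: data[3] = (-13)-3 = -16 → [0, -6, -13, -16, 9, 6]
k=4: data[4] = (-16)-9 = -25 → [0, -6, -13, -16, -25, 6]
k=5: data[5] = (-25)-6 = -31 → [0, -6, -13, -16, -25, -31]
sum = -91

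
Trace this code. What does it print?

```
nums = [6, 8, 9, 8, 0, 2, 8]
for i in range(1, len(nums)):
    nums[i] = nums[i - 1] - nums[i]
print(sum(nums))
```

-95

i=1: nums[1] = 6-8 = -2 → [6, -2, 9, 8, 0, 2, 8]
i=2: nums[2] = (-2)-9 = -11 → [6, -2, -11, 8, 0, 2, 8]
i=3: nums[3] = (-11)-8 = -19 → [6, -2, -11, -19, 0, 2, 8]
i=4: nums[4] = (-19)-0 = -19 → [6, -2, -11, -19, -19, 2, 8]
i=5: nums[5] = (-19)-2 = -21 → [6, -2, -11, -19, -19, -21, 8]
i=6: nums[6] = (-21)-8 = -29 → [6, -2, -11, -19, -19, -21, -29]
sum = -95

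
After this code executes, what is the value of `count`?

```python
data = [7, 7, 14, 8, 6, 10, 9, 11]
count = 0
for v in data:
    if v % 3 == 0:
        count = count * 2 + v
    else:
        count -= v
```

-154

v=7: not %3==0, count = 0-7 = -7
v=7: not %3==0, count = (-7)-7 = -14
v=14: not %3==0, count = (-14)-14 = -28
v=8: not %3==0, count = (-28)-8 = -36
v=6: %3==0, count = (-36)*2+6 = -66
v=10: not %3==0, count = (-66)-10 = -76
v=9: %3==0, count = (-76)*2+9 = -143
v=11: not %3==0, count = (-143)-11 = -154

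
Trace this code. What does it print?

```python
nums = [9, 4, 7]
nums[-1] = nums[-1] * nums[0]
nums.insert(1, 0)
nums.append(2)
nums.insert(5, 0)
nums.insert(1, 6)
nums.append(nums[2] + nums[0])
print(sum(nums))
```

93

nums[-1] = nums[-1]*nums[0] = 7*9 = 63 → [9, 4, 63]
insert 0 at 1 → [9, 0, 4, 63]
append 2 → [9, 0, 4, 63, 2]
insert 0 at 5 → [9, 0, 4, 63, 2, 0]
insert 6 at 1 → [9, 6, 0, 4, 63, 2, 0]
append nums[2]+nums[0] = 0+9 = 9 → [9, 6, 0, 4, 63, 2, 0, 9]
sum = 93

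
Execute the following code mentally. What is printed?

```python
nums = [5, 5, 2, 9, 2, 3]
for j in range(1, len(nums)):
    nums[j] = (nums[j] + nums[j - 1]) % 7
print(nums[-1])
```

j=1: nums[1] = (5+5)%7 = 3 → [5, 3, 2, 9, 2, 3]
j=2: nums[2] = (2+3)%7 = 5 → [5, 3, 5, 9, 2, 3]
j=3: nums[3] = (9+5)%7 = 0 → [5, 3, 5, 0, 2, 3]
j=4: nums[4] = (2+0)%7 = 2 → [5, 3, 5, 0, 2, 3]
j=5: nums[5] = (3+2)%7 = 5 → [5, 3, 5, 0, 2, 5]

5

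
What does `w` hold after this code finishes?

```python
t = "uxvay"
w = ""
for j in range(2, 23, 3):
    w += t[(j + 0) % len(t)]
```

j=2: add t[2]='v' → 'v'
j=5: add t[0]='u' → 'vu'
j=8: add t[3]='a' → 'vua'
j=11: add t[1]='x' → 'vuax'
j=14: add t[4]='y' → 'vuaxy'
j=17: add t[2]='v' → 'vuaxyv'
j=20: add t[0]='u' → 'vuaxyvu'

'vuaxyvu'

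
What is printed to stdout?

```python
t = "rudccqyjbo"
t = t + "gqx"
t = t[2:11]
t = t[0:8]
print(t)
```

+ 'gqx' → 'rudccqyjbogqx'
slice [2:11] → 'dccqyjbog'
slice [0:8] → 'dccqyjbo'

dccqyjbo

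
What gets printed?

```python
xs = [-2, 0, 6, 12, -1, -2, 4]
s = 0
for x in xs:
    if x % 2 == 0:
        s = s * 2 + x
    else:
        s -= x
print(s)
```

x=-2: even, s = 0*2+(-2) = -2
x=0: even, s = (-2)*2+0 = -4
x=6: even, s = (-4)*2+6 = -2
x=12: even, s = (-2)*2+12 = 8
x=-1: not even, s = 8-(-1) = 9
x=-2: even, s = 9*2+(-2) = 16
x=4: even, s = 16*2+4 = 36

36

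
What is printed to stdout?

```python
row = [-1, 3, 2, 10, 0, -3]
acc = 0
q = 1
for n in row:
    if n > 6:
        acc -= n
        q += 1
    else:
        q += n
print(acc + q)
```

n=-1: not >6; q=0
n=3: not >6; q=3
n=2: not >6; q=5
n=10: >6, acc = 0-10 = -10; q=6
n=0: not >6; q=6
n=-3: not >6; q=3
acc+q = (-10)+3 = -7

-7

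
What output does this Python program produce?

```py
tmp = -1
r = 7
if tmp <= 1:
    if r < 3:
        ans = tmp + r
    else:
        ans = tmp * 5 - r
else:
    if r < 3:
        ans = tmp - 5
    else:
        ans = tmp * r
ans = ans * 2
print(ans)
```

-24

tmp=-1, r=7
tmp <= 1 is True; r < 3 is False
→ ans = tmp * 5 - r = -12
ans = (-12)*2 = -24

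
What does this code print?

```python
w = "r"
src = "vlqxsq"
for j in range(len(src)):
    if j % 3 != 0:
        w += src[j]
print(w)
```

rlqsq

j=0: skip
j=1: add 'l' → 'rl'
j=2: add 'q' → 'rlq'
j=3: skip
j=4: add 's' → 'rlqs'
j=5: add 'q' → 'rlqsq'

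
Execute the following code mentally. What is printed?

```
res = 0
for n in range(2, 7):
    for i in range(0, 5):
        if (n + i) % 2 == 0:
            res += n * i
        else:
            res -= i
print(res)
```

80

n=2,i=0: even sum, res = 0+0 = 0
n=2,i=1: odd sum, res = 0-1 = -1
n=2,i=2: even sum, res = (-1)+4 = 3
n=2,i=3: odd sum, res = 3-3 = 0
n=2,i=4: even sum, res = 0+8 = 8
n=3,i=0: odd sum, res = 8-0 = 8
n=3,i=1: even sum, res = 8+3 = 11
n=3,i=2: odd sum, res = 11-2 = 9
n=3,i=3: even sum, res = 9+9 = 18
n=3,i=4: odd sum, res = 18-4 = 14
n=4,i=0: even sum, res = 14+0 = 14
n=4,i=1: odd sum, res = 14-1 = 13
n=4,i=2: even sum, res = 13+8 = 21
n=4,i=3: odd sum, res = 21-3 = 18
n=4,i=4: even sum, res = 18+16 = 34
n=5,i=0: odd sum, res = 34-0 = 34
n=5,i=1: even sum, res = 34+5 = 39
n=5,i=2: odd sum, res = 39-2 = 37
n=5,i=3: even sum, res = 37+15 = 52
n=5,i=4: odd sum, res = 52-4 = 48
n=6,i=0: even sum, res = 48+0 = 48
n=6,i=1: odd sum, res = 48-1 = 47
n=6,i=2: even sum, res = 47+12 = 59
n=6,i=3: odd sum, res = 59-3 = 56
n=6,i=4: even sum, res = 56+24 = 80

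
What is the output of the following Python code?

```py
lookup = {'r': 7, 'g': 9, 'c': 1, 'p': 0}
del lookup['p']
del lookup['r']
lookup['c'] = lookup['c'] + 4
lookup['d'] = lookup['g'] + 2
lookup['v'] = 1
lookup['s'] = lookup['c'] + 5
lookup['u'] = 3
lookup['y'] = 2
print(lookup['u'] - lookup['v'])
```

del 'p' → {'r': 7, 'g': 9, 'c': 1}
del 'r' → {'g': 9, 'c': 1}
lookup['c'] = lookup['c']+4 = 5 → {'g': 9, 'c': 5}
lookup['d'] = lookup['g']+2 = 11 → {'g': 9, 'c': 5, 'd': 11}
lookup['v'] = 1 → {'g': 9, 'c': 5, 'd': 11, 'v': 1}
lookup['s'] = lookup['c']+5 = 10 → {'g': 9, 'c': 5, 'd': 11, 'v': 1, 's': 10}
lookup['u'] = 3 → {'g': 9, 'c': 5, 'd': 11, 'v': 1, 's': 10, 'u': 3}
lookup['y'] = 2 → {'g': 9, 'c': 5, 'd': 11, 'v': 1, 's': 10, 'u': 3, 'y': 2}
lookup['u']-lookup['v'] = 3-1 = 2

2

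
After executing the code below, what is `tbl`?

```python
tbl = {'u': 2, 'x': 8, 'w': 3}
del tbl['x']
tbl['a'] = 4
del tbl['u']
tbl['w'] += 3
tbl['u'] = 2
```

del 'x' → {'u': 2, 'w': 3}
tbl['a'] = 4 → {'u': 2, 'w': 3, 'a': 4}
del 'u' → {'w': 3, 'a': 4}
tbl['w'] = 3+3 = 6 → {'w': 6, 'a': 4}
tbl['u'] = 2 → {'w': 6, 'a': 4, 'u': 2}

{'w': 6, 'a': 4, 'u': 2}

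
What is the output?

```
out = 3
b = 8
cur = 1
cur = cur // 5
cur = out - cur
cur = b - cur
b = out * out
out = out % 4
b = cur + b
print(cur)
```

5

cur = 1//5 = 0
cur = 3-0 = 3
cur = 8-3 = 5
b = 3*3 = 9
out = 3%4 = 3
b = 5+9 = 14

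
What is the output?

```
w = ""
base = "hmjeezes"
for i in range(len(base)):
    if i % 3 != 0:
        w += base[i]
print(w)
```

mjezs

i=0: skip
i=1: add 'm' → 'm'
i=2: add 'j' → 'mj'
i=3: skip
i=4: add 'e' → 'mje'
i=5: add 'z' → 'mjez'
i=6: skip
i=7: add 's' → 'mjezs'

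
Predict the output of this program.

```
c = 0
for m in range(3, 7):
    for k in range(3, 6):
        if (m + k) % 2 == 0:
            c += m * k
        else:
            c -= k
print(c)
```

m=3,k=3: even sum, c = 0+9 = 9
m=3,k=4: odd sum, c = 9-4 = 5
m=3,k=5: even sum, c = 5+15 = 20
m=4,k=3: odd sum, c = 20-3 = 17
m=4,k=4: even sum, c = 17+16 = 33
m=4,k=5: odd sum, c = 33-5 = 28
m=5,k=3: even sum, c = 28+15 = 43
m=5,k=4: odd sum, c = 43-4 = 39
m=5,k=5: even sum, c = 39+25 = 64
m=6,k=3: odd sum, c = 64-3 = 61
m=6,k=4: even sum, c = 61+24 = 85
m=6,k=5: odd sum, c = 85-5 = 80

80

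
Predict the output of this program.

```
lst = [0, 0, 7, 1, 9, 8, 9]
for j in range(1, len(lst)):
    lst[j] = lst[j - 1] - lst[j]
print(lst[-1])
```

j=1: lst[1] = 0-0 = 0 → [0, 0, 7, 1, 9, 8, 9]
j=2: lst[2] = 0-7 = -7 → [0, 0, -7, 1, 9, 8, 9]
j=3: lst[3] = (-7)-1 = -8 → [0, 0, -7, -8, 9, 8, 9]
j=4: lst[4] = (-8)-9 = -17 → [0, 0, -7, -8, -17, 8, 9]
j=5: lst[5] = (-17)-8 = -25 → [0, 0, -7, -8, -17, -25, 9]
j=6: lst[6] = (-25)-9 = -34 → [0, 0, -7, -8, -17, -25, -34]

-34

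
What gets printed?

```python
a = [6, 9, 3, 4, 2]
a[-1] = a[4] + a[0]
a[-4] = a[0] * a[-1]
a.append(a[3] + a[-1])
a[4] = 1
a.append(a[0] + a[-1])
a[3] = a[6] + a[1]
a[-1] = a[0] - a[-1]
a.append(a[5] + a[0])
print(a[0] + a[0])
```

12

a[-1] = a[4]+a[0] = 2+6 = 8 → [6, 9, 3, 4, 8]
a[-4] = a[0]*a[-1] = 6*8 = 48 → [6, 48, 3, 4, 8]
append a[3]+a[-1] = 4+8 = 12 → [6, 48, 3, 4, 8, 12]
a[4] = 1 → [6, 48, 3, 4, 1, 12]
append a[0]+a[-1] = 6+12 = 18 → [6, 48, 3, 4, 1, 12, 18]
a[3] = a[6]+a[1] = 18+48 = 66 → [6, 48, 3, 66, 1, 12, 18]
a[-1] = a[0]-a[-1] = 6-18 = -12 → [6, 48, 3, 66, 1, 12, -12]
append a[5]+a[0] = 12+6 = 18 → [6, 48, 3, 66, 1, 12, -12, 18]
a[0]+a[0] = 6+6 = 12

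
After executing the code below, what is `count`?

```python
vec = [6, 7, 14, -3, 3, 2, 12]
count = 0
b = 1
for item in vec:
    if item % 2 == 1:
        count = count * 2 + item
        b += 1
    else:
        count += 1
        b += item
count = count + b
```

77

item=6: not odd, count = 0+1 = 1; b=7
item=7: odd, count = 1*2+7 = 9; b=8
item=14: not odd, count = 9+1 = 10; b=22
item=-3: odd, count = 10*2+(-3) = 17; b=23
item=3: odd, count = 17*2+3 = 37; b=24
item=2: not odd, count = 37+1 = 38; b=26
item=12: not odd, count = 38+1 = 39; b=38
count+b = 39+38 = 77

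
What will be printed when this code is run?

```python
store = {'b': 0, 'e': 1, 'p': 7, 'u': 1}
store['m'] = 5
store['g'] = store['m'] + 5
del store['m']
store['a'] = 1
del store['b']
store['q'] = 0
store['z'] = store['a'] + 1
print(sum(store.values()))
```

22

store['m'] = 5 → {'b': 0, 'e': 1, 'p': 7, 'u': 1, 'm': 5}
store['g'] = store['m']+5 = 10 → {'b': 0, 'e': 1, 'p': 7, 'u': 1, 'm': 5, 'g': 10}
del 'm' → {'b': 0, 'e': 1, 'p': 7, 'u': 1, 'g': 10}
store['a'] = 1 → {'b': 0, 'e': 1, 'p': 7, 'u': 1, 'g': 10, 'a': 1}
del 'b' → {'e': 1, 'p': 7, 'u': 1, 'g': 10, 'a': 1}
store['q'] = 0 → {'e': 1, 'p': 7, 'u': 1, 'g': 10, 'a': 1, 'q': 0}
store['z'] = store['a']+1 = 2 → {'e': 1, 'p': 7, 'u': 1, 'g': 10, 'a': 1, 'q': 0, 'z': 2}
sum of values = 22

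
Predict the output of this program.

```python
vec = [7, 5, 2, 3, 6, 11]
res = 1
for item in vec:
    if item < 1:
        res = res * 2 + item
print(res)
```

item=7: not <1
item=5: not <1
item=2: not <1
item=3: not <1
item=6: not <1
item=11: not <1

1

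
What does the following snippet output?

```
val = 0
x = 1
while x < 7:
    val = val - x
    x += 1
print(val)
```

x=1: val = 0-1 = -1
x=2: val = (-1)-2 = -3
x=3: val = (-3)-3 = -6
x=4: val = (-6)-4 = -10
x=5: val = (-10)-5 = -15
x=6: val = (-15)-6 = -21

-21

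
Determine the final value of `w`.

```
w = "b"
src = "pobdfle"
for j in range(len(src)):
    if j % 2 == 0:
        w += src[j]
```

j=0: add 'p' → 'bp'
j=1: skip
j=2: add 'b' → 'bpb'
j=3: skip
j=4: add 'f' → 'bpbf'
j=5: skip
j=6: add 'e' → 'bpbfe'

'bpbfe'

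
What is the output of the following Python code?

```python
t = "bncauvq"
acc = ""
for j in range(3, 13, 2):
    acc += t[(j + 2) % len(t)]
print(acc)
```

j=3: add t[5]='v' → 'v'
j=5: add t[0]='b' → 'vb'
j=7: add t[2]='c' → 'vbc'
j=9: add t[4]='u' → 'vbcu'
j=11: add t[6]='q' → 'vbcuq'

vbcuq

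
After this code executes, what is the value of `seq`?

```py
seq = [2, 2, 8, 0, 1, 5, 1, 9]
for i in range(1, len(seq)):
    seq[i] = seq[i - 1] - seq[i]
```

i=1: seq[1] = 2-2 = 0 → [2, 0, 8, 0, 1, 5, 1, 9]
i=2: seq[2] = 0-8 = -8 → [2, 0, -8, 0, 1, 5, 1, 9]
i=3: seq[3] = (-8)-0 = -8 → [2, 0, -8, -8, 1, 5, 1, 9]
i=4: seq[4] = (-8)-1 = -9 → [2, 0, -8, -8, -9, 5, 1, 9]
i=5: seq[5] = (-9)-5 = -14 → [2, 0, -8, -8, -9, -14, 1, 9]
i=6: seq[6] = (-14)-1 = -15 → [2, 0, -8, -8, -9, -14, -15, 9]
i=7: seq[7] = (-15)-9 = -24 → [2, 0, -8, -8, -9, -14, -15, -24]

[2, 0, -8, -8, -9, -14, -15, -24]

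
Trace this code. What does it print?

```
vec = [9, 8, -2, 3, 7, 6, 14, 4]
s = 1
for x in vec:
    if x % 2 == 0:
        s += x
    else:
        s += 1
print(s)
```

34

x=9: not even, s = 1+1 = 2
x=8: even, s = 2+8 = 10
x=-2: even, s = 10+(-2) = 8
x=3: not even, s = 8+1 = 9
x=7: not even, s = 9+1 = 10
x=6: even, s = 10+6 = 16
x=14: even, s = 16+14 = 30
x=4: even, s = 30+4 = 34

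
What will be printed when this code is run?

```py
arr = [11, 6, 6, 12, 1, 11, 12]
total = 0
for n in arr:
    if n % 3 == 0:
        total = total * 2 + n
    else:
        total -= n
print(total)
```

-92

n=11: not %3==0, total = 0-11 = -11
n=6: %3==0, total = (-11)*2+6 = -16
n=6: %3==0, total = (-16)*2+6 = -26
n=12: %3==0, total = (-26)*2+12 = -40
n=1: not %3==0, total = (-40)-1 = -41
n=11: not %3==0, total = (-41)-11 = -52
n=12: %3==0, total = (-52)*2+12 = -92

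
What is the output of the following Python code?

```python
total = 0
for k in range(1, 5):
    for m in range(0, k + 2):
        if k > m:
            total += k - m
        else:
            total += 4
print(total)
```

k=1,m=0: 1>0, total = 0+1 = 1
k=1,m=1: not 1>1, total = 1+4 = 5
k=1,m=2: not 1>2, total = 5+4 = 9
k=2,m=0: 2>0, total = 9+2 = 11
k=2,m=1: 2>1, total = 11+1 = 12
k=2,m=2: not 2>2, total = 12+4 = 16
k=2,m=3: not 2>3, total = 16+4 = 20
k=3,m=0: 3>0, total = 20+3 = 23
k=3,m=1: 3>1, total = 23+2 = 25
k=3,m=2: 3>2, total = 25+1 = 26
k=3,m=3: not 3>3, total = 26+4 = 30
k=3,m=4: not 3>4, total = 30+4 = 34
k=4,m=0: 4>0, total = 34+4 = 38
k=4,m=1: 4>1, total = 38+3 = 41
k=4,m=2: 4>2, total = 41+2 = 43
k=4,m=3: 4>3, total = 43+1 = 44
k=4,m=4: not 4>4, total = 44+4 = 48
k=4,m=5: not 4>5, total = 48+4 = 52

52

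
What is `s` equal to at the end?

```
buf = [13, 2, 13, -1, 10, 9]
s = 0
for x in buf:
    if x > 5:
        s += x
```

x=13: >5, s = 0+13 = 13
x=2: not >5
x=13: >5, s = 13+13 = 26
x=-1: not >5
x=10: >5, s = 26+10 = 36
x=9: >5, s = 36+9 = 45

45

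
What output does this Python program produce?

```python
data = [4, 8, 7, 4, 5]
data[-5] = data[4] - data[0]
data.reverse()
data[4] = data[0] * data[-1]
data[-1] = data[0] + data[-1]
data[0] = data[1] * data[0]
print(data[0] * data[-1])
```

data[-5] = data[4]-data[0] = 5-4 = 1 → [1, 8, 7, 4, 5]
reverse → [5, 4, 7, 8, 1]
data[4] = data[0]*data[-1] = 5*1 = 5 → [5, 4, 7, 8, 5]
data[-1] = data[0]+data[-1] = 5+5 = 10 → [5, 4, 7, 8, 10]
data[0] = data[1]*data[0] = 4*5 = 20 → [20, 4, 7, 8, 10]
data[0]*data[-1] = 20*10 = 200

200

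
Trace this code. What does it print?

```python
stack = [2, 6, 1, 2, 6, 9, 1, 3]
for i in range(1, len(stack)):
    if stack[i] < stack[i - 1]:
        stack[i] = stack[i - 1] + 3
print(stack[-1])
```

i=1: 6>=2, unchanged → [2, 6, 1, 2, 6, 9, 1, 3]
i=2: 1<6, stack[2] = 6+3 = 9 → [2, 6, 9, 2, 6, 9, 1, 3]
i=3: 2<9, stack[3] = 9+3 = 12 → [2, 6, 9, 12, 6, 9, 1, 3]
i=4: 6<12, stack[4] = 12+3 = 15 → [2, 6, 9, 12, 15, 9, 1, 3]
i=5: 9<15, stack[5] = 15+3 = 18 → [2, 6, 9, 12, 15, 18, 1, 3]
i=6: 1<18, stack[6] = 18+3 = 21 → [2, 6, 9, 12, 15, 18, 21, 3]
i=7: 3<21, stack[7] = 21+3 = 24 → [2, 6, 9, 12, 15, 18, 21, 24]

24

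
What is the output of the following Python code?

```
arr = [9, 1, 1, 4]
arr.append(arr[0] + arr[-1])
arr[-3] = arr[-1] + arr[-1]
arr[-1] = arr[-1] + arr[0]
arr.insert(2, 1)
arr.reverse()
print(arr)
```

[22, 4, 26, 1, 1, 9]

append arr[0]+arr[-1] = 9+4 = 13 → [9, 1, 1, 4, 13]
arr[-3] = arr[-1]+arr[-1] = 13+13 = 26 → [9, 1, 26, 4, 13]
arr[-1] = arr[-1]+arr[0] = 13+9 = 22 → [9, 1, 26, 4, 22]
insert 1 at 2 → [9, 1, 1, 26, 4, 22]
reverse → [22, 4, 26, 1, 1, 9]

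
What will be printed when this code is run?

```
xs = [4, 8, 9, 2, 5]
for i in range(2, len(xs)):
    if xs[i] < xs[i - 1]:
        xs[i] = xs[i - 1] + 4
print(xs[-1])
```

17

i=2: 9>=8, unchanged → [4, 8, 9, 2, 5]
i=3: 2<9, xs[3] = 9+4 = 13 → [4, 8, 9, 13, 5]
i=4: 5<13, xs[4] = 13+4 = 17 → [4, 8, 9, 13, 17]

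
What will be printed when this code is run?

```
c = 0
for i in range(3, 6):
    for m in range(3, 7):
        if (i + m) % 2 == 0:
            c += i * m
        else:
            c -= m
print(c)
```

76

i=3,m=3: even sum, c = 0+9 = 9
i=3,m=4: odd sum, c = 9-4 = 5
i=3,m=5: even sum, c = 5+15 = 20
i=3,m=6: odd sum, c = 20-6 = 14
i=4,m=3: odd sum, c = 14-3 = 11
i=4,m=4: even sum, c = 11+16 = 27
i=4,m=5: odd sum, c = 27-5 = 22
i=4,m=6: even sum, c = 22+24 = 46
i=5,m=3: even sum, c = 46+15 = 61
i=5,m=4: odd sum, c = 61-4 = 57
i=5,m=5: even sum, c = 57+25 = 82
i=5,m=6: odd sum, c = 82-6 = 76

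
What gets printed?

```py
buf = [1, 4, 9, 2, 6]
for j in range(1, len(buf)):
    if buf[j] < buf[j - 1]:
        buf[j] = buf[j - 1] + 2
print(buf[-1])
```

j=1: 4>=1, unchanged → [1, 4, 9, 2, 6]
j=2: 9>=4, unchanged → [1, 4, 9, 2, 6]
j=3: 2<9, buf[3] = 9+2 = 11 → [1, 4, 9, 11, 6]
j=4: 6<11, buf[4] = 11+2 = 13 → [1, 4, 9, 11, 13]

13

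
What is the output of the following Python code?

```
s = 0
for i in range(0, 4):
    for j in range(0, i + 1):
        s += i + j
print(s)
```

i=0,j=0: s = 0+0 = 0
i=1,j=0: s = 0+1 = 1
i=1,j=1: s = 1+2 = 3
i=2,j=0: s = 3+2 = 5
i=2,j=1: s = 5+3 = 8
i=2,j=2: s = 8+4 = 12
i=3,j=0: s = 12+3 = 15
i=3,j=1: s = 15+4 = 19
i=3,j=2: s = 19+5 = 24
i=3,j=3: s = 24+6 = 30

30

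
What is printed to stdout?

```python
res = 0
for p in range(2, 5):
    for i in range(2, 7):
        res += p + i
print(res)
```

p=2,i=2: res = 0+4 = 4
p=2,i=3: res = 4+5 = 9
p=2,i=4: res = 9+6 = 15
p=2,i=5: res = 15+7 = 22
p=2,i=6: res = 22+8 = 30
p=3,i=2: res = 30+5 = 35
p=3,i=3: res = 35+6 = 41
p=3,i=4: res = 41+7 = 48
p=3,i=5: res = 48+8 = 56
p=3,i=6: res = 56+9 = 65
p=4,i=2: res = 65+6 = 71
p=4,i=3: res = 71+7 = 78
p=4,i=4: res = 78+8 = 86
p=4,i=5: res = 86+9 = 95
p=4,i=6: res = 95+10 = 105

105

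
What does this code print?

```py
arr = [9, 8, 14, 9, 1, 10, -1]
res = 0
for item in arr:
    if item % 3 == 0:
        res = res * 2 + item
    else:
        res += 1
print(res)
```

34

item=9: %3==0, res = 0*2+9 = 9
item=8: not %3==0, res = 9+1 = 10
item=14: not %3==0, res = 10+1 = 11
item=9: %3==0, res = 11*2+9 = 31
item=1: not %3==0, res = 31+1 = 32
item=10: not %3==0, res = 32+1 = 33
item=-1: not %3==0, res = 33+1 = 34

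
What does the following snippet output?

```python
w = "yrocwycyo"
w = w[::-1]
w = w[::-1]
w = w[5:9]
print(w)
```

reverse → 'oycywcory'
reverse → 'yrocwycyo'
slice [5:9] → 'ycyo'

ycyo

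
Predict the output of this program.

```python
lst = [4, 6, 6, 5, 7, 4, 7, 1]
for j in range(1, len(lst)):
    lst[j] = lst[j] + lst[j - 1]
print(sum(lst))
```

190

j=1: lst[1] = 6+4 = 10 → [4, 10, 6, 5, 7, 4, 7, 1]
j=2: lst[2] = 6+10 = 16 → [4, 10, 16, 5, 7, 4, 7, 1]
j=3: lst[3] = 5+16 = 21 → [4, 10, 16, 21, 7, 4, 7, 1]
j=4: lst[4] = 7+21 = 28 → [4, 10, 16, 21, 28, 4, 7, 1]
j=5: lst[5] = 4+28 = 32 → [4, 10, 16, 21, 28, 32, 7, 1]
j=6: lst[6] = 7+32 = 39 → [4, 10, 16, 21, 28, 32, 39, 1]
j=7: lst[7] = 1+39 = 40 → [4, 10, 16, 21, 28, 32, 39, 40]
sum = 190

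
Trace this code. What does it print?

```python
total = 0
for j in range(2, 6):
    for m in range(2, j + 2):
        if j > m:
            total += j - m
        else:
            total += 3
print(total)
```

34

j=2,m=2: not 2>2, total = 0+3 = 3
j=2,m=3: not 2>3, total = 3+3 = 6
j=3,m=2: 3>2, total = 6+1 = 7
j=3,m=3: not 3>3, total = 7+3 = 10
j=3,m=4: not 3>4, total = 10+3 = 13
j=4,m=2: 4>2, total = 13+2 = 15
j=4,m=3: 4>3, total = 15+1 = 16
j=4,m=4: not 4>4, total = 16+3 = 19
j=4,m=5: not 4>5, total = 19+3 = 22
j=5,m=2: 5>2, total = 22+3 = 25
j=5,m=3: 5>3, total = 25+2 = 27
j=5,m=4: 5>4, total = 27+1 = 28
j=5,m=5: not 5>5, total = 28+3 = 31
j=5,m=6: not 5>6, total = 31+3 = 34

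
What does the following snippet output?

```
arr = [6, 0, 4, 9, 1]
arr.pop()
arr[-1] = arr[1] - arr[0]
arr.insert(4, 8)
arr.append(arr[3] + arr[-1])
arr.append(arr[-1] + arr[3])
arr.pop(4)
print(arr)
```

pop() removes 1 → [6, 0, 4, 9]
arr[-1] = arr[1]-arr[0] = 0-6 = -6 → [6, 0, 4, -6]
insert 8 at 4 → [6, 0, 4, -6, 8]
append arr[3]+arr[-1] = (-6)+8 = 2 → [6, 0, 4, -6, 8, 2]
append arr[-1]+arr[3] = 2+(-6) = -4 → [6, 0, 4, -6, 8, 2, -4]
pop(4) removes 8 → [6, 0, 4, -6, 2, -4]

[6, 0, 4, -6, 2, -4]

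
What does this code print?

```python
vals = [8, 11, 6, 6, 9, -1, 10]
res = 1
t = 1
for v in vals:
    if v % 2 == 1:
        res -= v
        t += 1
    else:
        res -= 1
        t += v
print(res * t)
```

-748

v=8: not odd, res = 1-1 = 0; t=9
v=11: odd, res = 0-11 = -11; t=10
v=6: not odd, res = (-11)-1 = -12; t=16
v=6: not odd, res = (-12)-1 = -13; t=22
v=9: odd, res = (-13)-9 = -22; t=23
v=-1: odd, res = (-22)-(-1) = -21; t=24
v=10: not odd, res = (-21)-1 = -22; t=34
res*t = (-22)*34 = -748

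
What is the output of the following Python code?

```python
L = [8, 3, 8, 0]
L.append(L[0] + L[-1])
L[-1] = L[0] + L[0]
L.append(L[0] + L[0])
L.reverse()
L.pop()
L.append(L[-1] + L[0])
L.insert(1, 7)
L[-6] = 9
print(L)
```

append L[0]+L[-1] = 8+0 = 8 → [8, 3, 8, 0, 8]
L[-1] = L[0]+L[0] = 8+8 = 16 → [8, 3, 8, 0, 16]
append L[0]+L[0] = 8+8 = 16 → [8, 3, 8, 0, 16, 16]
reverse → [16, 16, 0, 8, 3, 8]
pop() removes 8 → [16, 16, 0, 8, 3]
append L[-1]+L[0] = 3+16 = 19 → [16, 16, 0, 8, 3, 19]
insert 7 at 1 → [16, 7, 16, 0, 8, 3, 19]
L[-6] = 9 → [16, 9, 16, 0, 8, 3, 19]

[16, 9, 16, 0, 8, 3, 19]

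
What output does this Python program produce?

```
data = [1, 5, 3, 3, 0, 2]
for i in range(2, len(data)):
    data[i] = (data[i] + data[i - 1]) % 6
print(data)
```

[1, 5, 2, 5, 5, 1]

i=2: data[2] = (3+5)%6 = 2 → [1, 5, 2, 3, 0, 2]
i=3: data[3] = (3+2)%6 = 5 → [1, 5, 2, 5, 0, 2]
i=4: data[4] = (0+5)%6 = 5 → [1, 5, 2, 5, 5, 2]
i=5: data[5] = (2+5)%6 = 1 → [1, 5, 2, 5, 5, 1]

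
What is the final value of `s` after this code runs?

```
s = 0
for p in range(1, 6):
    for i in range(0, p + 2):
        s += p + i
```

140

p=1,i=0: s = 0+1 = 1
p=1,i=1: s = 1+2 = 3
p=1,i=2: s = 3+3 = 6
p=2,i=0: s = 6+2 = 8
p=2,i=1: s = 8+3 = 11
p=2,i=2: s = 11+4 = 15
p=2,i=3: s = 15+5 = 20
p=3,i=0: s = 20+3 = 23
p=3,i=1: s = 23+4 = 27
p=3,i=2: s = 27+5 = 32
p=3,i=3: s = 32+6 = 38
p=3,i=4: s = 38+7 = 45
p=4,i=0: s = 45+4 = 49
p=4,i=1: s = 49+5 = 54
p=4,i=2: s = 54+6 = 60
p=4,i=3: s = 60+7 = 67
p=4,i=4: s = 67+8 = 75
p=4,i=5: s = 75+9 = 84
p=5,i=0: s = 84+5 = 89
p=5,i=1: s = 89+6 = 95
p=5,i=2: s = 95+7 = 102
p=5,i=3: s = 102+8 = 110
p=5,i=4: s = 110+9 = 119
p=5,i=5: s = 119+10 = 129
p=5,i=6: s = 129+11 = 140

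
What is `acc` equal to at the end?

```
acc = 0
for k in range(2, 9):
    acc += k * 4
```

k=2: acc = 0+2*4 = 8
k=3: acc = 8+3*4 = 20
k=4: acc = 20+4*4 = 36
k=5: acc = 36+5*4 = 56
k=6: acc = 56+6*4 = 80
k=7: acc = 80+7*4 = 108
k=8: acc = 108+8*4 = 140

140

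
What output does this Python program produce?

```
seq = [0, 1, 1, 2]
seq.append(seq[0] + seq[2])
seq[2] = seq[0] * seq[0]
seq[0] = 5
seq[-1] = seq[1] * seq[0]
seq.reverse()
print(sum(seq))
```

append seq[0]+seq[2] = 0+1 = 1 → [0, 1, 1, 2, 1]
seq[2] = seq[0]*seq[0] = 0*0 = 0 → [0, 1, 0, 2, 1]
seq[0] = 5 → [5, 1, 0, 2, 1]
seq[-1] = seq[1]*seq[0] = 1*5 = 5 → [5, 1, 0, 2, 5]
reverse → [5, 2, 0, 1, 5]
sum = 13

13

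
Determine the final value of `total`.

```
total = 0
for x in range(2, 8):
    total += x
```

x=2: total = 0+2 = 2
x=3: total = 2+3 = 5
x=4: total = 5+4 = 9
x=5: total = 9+5 = 14
x=6: total = 14+6 = 20
x=7: total = 20+7 = 27

27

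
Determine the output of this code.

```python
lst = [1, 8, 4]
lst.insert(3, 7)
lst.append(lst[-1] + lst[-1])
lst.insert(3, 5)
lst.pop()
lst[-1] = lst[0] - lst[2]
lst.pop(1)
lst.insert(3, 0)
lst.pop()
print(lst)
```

insert 7 at 3 → [1, 8, 4, 7]
append lst[-1]+lst[-1] = 7+7 = 14 → [1, 8, 4, 7, 14]
insert 5 at 3 → [1, 8, 4, 5, 7, 14]
pop() removes 14 → [1, 8, 4, 5, 7]
lst[-1] = lst[0]-lst[2] = 1-4 = -3 → [1, 8, 4, 5, -3]
pop(1) removes 8 → [1, 4, 5, -3]
insert 0 at 3 → [1, 4, 5, 0, -3]
pop() removes -3 → [1, 4, 5, 0]

[1, 4, 5, 0]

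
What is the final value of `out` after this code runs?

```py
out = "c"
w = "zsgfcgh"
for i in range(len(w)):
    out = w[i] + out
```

'hgcfgszc'

i=0: prepend 'z' → 'zc'
i=1: prepend 's' → 'szc'
i=2: prepend 'g' → 'gszc'
i=3: prepend 'f' → 'fgszc'
i=4: prepend 'c' → 'cfgszc'
i=5: prepend 'g' → 'gcfgszc'
i=6: prepend 'h' → 'hgcfgszc'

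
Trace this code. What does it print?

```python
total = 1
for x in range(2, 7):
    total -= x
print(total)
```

x=2: total = 1-2 = -1
x=3: total = (-1)-3 = -4
x=4: total = (-4)-4 = -8
x=5: total = (-8)-5 = -13
x=6: total = (-13)-6 = -19

-19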